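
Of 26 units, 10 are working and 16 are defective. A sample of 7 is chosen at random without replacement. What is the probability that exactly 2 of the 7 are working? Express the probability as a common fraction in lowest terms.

378/1265

The sample space is all 7-subsets of the 26: C(26,7) = 657800.
Selections with exactly 2 working: choose 2 of the 10 working and 5 of the 16 defective, C(10,2)·C(16,5) = 45·4368 = 196560.
Probability = 196560/657800 = 378/1265.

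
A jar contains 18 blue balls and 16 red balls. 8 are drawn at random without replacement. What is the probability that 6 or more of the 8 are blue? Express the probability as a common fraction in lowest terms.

3029/19778

Total selections: C(34,8) = 18156204.
Favorable selections (6 or more blue): C(18,6)·C(16,2) + C(18,7)·C(16,1) + C(18,8)·C(16,0) = 2227680 + 509184 + 43758 = 2780622.
Probability = 2780622/18156204 = 3029/19778.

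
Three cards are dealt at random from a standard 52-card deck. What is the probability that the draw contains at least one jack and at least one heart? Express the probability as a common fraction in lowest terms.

33/260

There are C(52,3) = 22100 possible draws.
By inclusion-exclusion on the complements, draws missing all jacks or all hearts: C(48,3) + C(39,3) − C(36,3) = 17296 + 9139 − 7140 = 19295.
So draws with at least one of each: 22100 − 19295 = 2805, probability 2805/22100 = 33/260.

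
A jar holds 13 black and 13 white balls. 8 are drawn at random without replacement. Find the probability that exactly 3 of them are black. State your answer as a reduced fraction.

Total number of selections: C(26,8) = 1562275.
Selections with exactly 3 black: choose 3 of the 13 black and 5 of the 13 white, C(13,3)·C(13,5) = 286·1287 = 368082.
Probability = 368082/1562275 = 2574/10925.

2574/10925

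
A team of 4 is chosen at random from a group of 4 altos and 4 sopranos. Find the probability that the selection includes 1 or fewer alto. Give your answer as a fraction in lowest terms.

There are C(8,4) = 70 ways to choose the 4.
Favorable selections (1 or fewer alto): C(4,0)·C(4,4) + C(4,1)·C(4,3) = 1 + 16 = 17.
Probability = 17/70.

17/70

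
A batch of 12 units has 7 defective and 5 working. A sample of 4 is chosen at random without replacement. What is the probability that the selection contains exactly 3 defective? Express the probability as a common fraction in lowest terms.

35/99

Total number of selections: C(12,4) = 495.
Selections with exactly 3 defective: choose 3 of the 7 defective and 1 of the 5 working, C(7,3)·C(5,1) = 35·5 = 175.
Probability = 175/495 = 35/99.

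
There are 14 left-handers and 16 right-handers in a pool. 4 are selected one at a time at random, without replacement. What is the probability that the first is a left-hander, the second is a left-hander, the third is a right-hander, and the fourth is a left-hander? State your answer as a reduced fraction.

Multiply the conditional probabilities at each draw: 14/30 · 13/29 · 16/28 · 12/27 = 34944/657720 = 208/3915.

208/3915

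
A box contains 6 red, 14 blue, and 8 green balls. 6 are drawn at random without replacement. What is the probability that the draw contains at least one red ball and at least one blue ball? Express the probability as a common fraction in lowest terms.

There are C(28,6) = 376740 possible draws.
By inclusion-exclusion on the complements, draws missing all red or all blue: C(22,6) + C(14,6) − C(8,6) = 74613 + 3003 − 28 = 77588.
So draws with at least one of each: 376740 − 77588 = 299152, probability 299152/376740 = 10684/13455.

10684/13455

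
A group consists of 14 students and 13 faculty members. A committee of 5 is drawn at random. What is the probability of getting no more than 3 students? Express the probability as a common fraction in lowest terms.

Total selections: C(27,5) = 80730.
Count the complement (more than 3 students): C(14,4)·C(13,1) + C(14,5)·C(13,0) = 13013 + 2002 = 15015.
Probability = 1 − 15015/80730 = 65715/80730 = 337/414.

337/414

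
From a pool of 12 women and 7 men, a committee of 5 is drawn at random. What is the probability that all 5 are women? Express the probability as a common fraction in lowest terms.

There are C(19,5) = 11628 possible selections.
Selections with all women: C(12,5) = 792.
Probability = 792/11628 = 22/323.

22/323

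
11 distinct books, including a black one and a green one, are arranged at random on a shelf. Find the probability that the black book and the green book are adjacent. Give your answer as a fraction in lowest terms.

There are 11! = 39916800 arrangements.
Treat the black book and the green book as a block: 10! arrangements of the blocks × 2 orders within the block = 2·3628800 = 7257600.
Probability = 7257600/39916800 = 2/11.

2/11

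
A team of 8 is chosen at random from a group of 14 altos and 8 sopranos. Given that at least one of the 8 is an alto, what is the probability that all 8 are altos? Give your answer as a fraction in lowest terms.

3003/319769

Work in counts. Selections with at least one alto: C(22,8) − C(8,8) = 319770 − 1 = 319769.
Of those, selections where all 8 are altos: C(14,8) = 3003.
Conditional probability = 3003/319769.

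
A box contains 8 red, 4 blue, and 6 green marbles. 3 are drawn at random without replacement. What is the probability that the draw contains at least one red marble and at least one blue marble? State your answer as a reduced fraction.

There are C(18,3) = 816 possible draws.
By inclusion-exclusion on the complements, draws missing all red or all blue: C(10,3) + C(14,3) − C(6,3) = 120 + 364 − 20 = 464.
So draws with at least one of each: 816 − 464 = 352, probability 352/816 = 22/51.

22/51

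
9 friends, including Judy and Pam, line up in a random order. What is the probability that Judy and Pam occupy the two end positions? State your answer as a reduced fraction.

There are 9! = 362880 arrangements.
Place Judy and Pam at the ends in 2 ways, arrange the remaining 7 in 7! = 5040 ways: 2·5040 = 10080.
Probability = 10080/362880 = 1/36.

1/36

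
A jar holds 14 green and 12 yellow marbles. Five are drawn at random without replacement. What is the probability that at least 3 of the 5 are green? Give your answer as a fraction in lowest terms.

There are C(26,5) = 65780 ways to choose the 5.
Favorable selections (at least 3 green): C(14,3)·C(12,2) + C(14,4)·C(12,1) + C(14,5)·C(12,0) = 24024 + 12012 + 2002 = 38038.
Probability = 38038/65780 = 133/230.

133/230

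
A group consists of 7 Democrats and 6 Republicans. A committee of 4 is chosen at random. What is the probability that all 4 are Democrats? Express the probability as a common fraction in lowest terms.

7/143

There are C(13,4) = 715 possible selections.
Selections with all Democrats: C(7,4) = 35.
Probability = 35/715 = 7/143.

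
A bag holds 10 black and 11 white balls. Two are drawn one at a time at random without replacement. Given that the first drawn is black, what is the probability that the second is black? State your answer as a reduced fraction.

9/20

After removing one black, 20 remain: 9 black and 11 white.
So the probability the next is black is 9/20.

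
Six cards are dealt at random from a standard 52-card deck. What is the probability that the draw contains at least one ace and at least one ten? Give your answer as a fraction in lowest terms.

718637/5089630

There are C(52,6) = 20358520 possible draws.
By inclusion-exclusion on the complements, draws missing all aces or all tens: C(48,6) + C(48,6) − C(44,6) = 12271512 + 12271512 − 7059052 = 17483972.
So draws with at least one of each: 20358520 − 17483972 = 2874548, probability 2874548/20358520 = 718637/5089630.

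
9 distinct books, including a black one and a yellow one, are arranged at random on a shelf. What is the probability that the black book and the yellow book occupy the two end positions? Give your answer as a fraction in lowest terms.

1/36

There are 9! = 362880 arrangements.
Place the black book and the yellow book at the ends in 2 ways, arrange the remaining 7 in 7! = 5040 ways: 2·5040 = 10080.
Probability = 10080/362880 = 1/36.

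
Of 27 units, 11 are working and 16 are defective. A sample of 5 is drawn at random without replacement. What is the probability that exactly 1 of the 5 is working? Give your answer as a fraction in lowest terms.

154/621

The sample space is all 5-subsets of the 27: C(27,5) = 80730.
Selections with exactly 1 working: choose 1 of the 11 working and 4 of the 16 defective, C(11,1)·C(16,4) = 11·1820 = 20020.
Probability = 20020/80730 = 154/621.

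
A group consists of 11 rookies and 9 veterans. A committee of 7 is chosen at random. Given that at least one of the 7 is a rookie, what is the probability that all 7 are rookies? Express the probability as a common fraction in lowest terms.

Work in counts. Selections with at least one rookie: C(20,7) − C(9,7) = 77520 − 36 = 77484.
Of those, selections where all 7 are rookies: C(11,7) = 330.
Conditional probability = 330/77484 = 5/1174.

5/1174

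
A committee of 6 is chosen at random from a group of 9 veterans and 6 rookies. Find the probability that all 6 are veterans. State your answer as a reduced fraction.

12/715

There are C(15,6) = 5005 possible selections.
Selections with all veterans: C(9,6) = 84.
Probability = 84/5005 = 12/715.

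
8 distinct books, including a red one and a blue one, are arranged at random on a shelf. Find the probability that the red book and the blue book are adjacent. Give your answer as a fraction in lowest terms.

There are 8! = 40320 arrangements.
Treat the red book and the blue book as a block: 7! arrangements of the blocks × 2 orders within the block = 2·5040 = 10080.
Probability = 10080/40320 = 1/4.

1/4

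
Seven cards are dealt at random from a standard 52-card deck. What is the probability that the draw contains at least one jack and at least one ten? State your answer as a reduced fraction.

There are C(52,7) = 133784560 possible draws.
By inclusion-exclusion on the complements, draws missing all jacks or all tens: C(48,7) + C(48,7) − C(44,7) = 73629072 + 73629072 − 38320568 = 108937576.
So draws with at least one of each: 133784560 − 108937576 = 24846984, probability 24846984/133784560 = 3105873/16723070.

3105873/16723070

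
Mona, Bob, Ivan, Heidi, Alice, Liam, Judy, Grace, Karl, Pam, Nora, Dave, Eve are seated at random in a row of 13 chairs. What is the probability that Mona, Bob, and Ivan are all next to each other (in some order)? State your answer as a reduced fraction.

There are 13! = 6227020800 arrangements.
Treat the three as one block: 11! placements × 3! orders within the block = 39916800·6 = 239500800.
Probability = 239500800/6227020800 = 1/26.

1/26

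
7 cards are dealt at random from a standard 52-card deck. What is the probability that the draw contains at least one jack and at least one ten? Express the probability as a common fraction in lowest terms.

3105873/16723070

There are C(52,7) = 133784560 possible draws.
By inclusion-exclusion on the complements, draws missing all jacks or all tens: C(48,7) + C(48,7) − C(44,7) = 73629072 + 73629072 − 38320568 = 108937576.
So draws with at least one of each: 133784560 − 108937576 = 24846984, probability 24846984/133784560 = 3105873/16723070.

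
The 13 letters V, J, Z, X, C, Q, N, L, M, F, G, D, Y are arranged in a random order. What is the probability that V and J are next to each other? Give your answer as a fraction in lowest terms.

2/13

There are 13! = 6227020800 arrangements.
Treat V and J as a block: 12! arrangements of the blocks × 2 orders within the block = 2·479001600 = 958003200.
Probability = 958003200/6227020800 = 2/13.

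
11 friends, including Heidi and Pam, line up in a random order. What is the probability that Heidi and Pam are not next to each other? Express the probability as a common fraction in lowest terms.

9/11

There are 11! = 39916800 arrangements.
Arrangements with Heidi and Pam adjacent: 2·10! = 7257600.
So not adjacent: 39916800 − 7257600 = 32659200, probability 32659200/39916800 = 9/11.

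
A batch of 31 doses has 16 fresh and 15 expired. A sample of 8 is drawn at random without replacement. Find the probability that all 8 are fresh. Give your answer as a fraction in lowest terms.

22/13485

There are C(31,8) = 7888725 possible selections.
Selections with all fresh: C(16,8) = 12870.
Probability = 12870/7888725 = 22/13485.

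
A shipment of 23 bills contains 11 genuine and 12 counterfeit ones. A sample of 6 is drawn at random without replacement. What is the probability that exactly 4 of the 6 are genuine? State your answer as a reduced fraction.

The sample space is all 6-subsets of the 23: C(23,6) = 100947.
Selections with exactly 4 genuine: choose 4 of the 11 genuine and 2 of the 12 counterfeit, C(11,4)·C(12,2) = 330·66 = 21780.
Probability = 21780/100947 = 660/3059.

660/3059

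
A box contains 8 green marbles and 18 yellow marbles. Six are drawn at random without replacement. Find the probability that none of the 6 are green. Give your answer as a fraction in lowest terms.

There are C(26,6) = 230230 possible selections.
Selections with no green (all yellow): C(18,6) = 18564.
Probability = 18564/230230 = 102/1265.

102/1265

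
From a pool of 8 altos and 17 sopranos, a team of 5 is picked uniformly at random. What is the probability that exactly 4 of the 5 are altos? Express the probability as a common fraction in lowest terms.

The sample space is all 5-subsets of the 25: C(25,5) = 53130.
Selections with exactly 4 altos: choose 4 of the 8 altos and 1 of the 17 sopranos, C(8,4)·C(17,1) = 70·17 = 1190.
Probability = 1190/53130 = 17/759.

17/759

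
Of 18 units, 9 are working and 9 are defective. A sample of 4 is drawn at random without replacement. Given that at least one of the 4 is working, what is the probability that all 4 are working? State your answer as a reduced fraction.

Work in counts. Selections with at least one working: C(18,4) − C(9,4) = 3060 − 126 = 2934.
Of those, selections where all 4 are working: C(9,4) = 126.
Conditional probability = 126/2934 = 7/163.

7/163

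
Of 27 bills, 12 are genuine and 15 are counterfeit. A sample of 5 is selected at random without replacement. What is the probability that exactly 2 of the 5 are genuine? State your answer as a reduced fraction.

The sample space is all 5-subsets of the 27: C(27,5) = 80730.
Selections with exactly 2 genuine: choose 2 of the 12 genuine and 3 of the 15 counterfeit, C(12,2)·C(15,3) = 66·455 = 30030.
Probability = 30030/80730 = 77/207.

77/207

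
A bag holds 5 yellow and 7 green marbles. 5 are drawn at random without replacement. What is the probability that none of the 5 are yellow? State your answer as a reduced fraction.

There are C(12,5) = 792 possible selections.
Selections with no yellow (all green): C(7,5) = 21.
Probability = 21/792 = 7/264.

7/264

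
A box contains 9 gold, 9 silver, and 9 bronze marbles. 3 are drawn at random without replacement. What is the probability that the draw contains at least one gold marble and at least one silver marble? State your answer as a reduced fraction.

There are C(27,3) = 2925 possible draws.
By inclusion-exclusion on the complements, draws missing all gold or all silver: C(18,3) + C(18,3) − C(9,3) = 816 + 816 − 84 = 1548.
So draws with at least one of each: 2925 − 1548 = 1377, probability 1377/2925 = 153/325.

153/325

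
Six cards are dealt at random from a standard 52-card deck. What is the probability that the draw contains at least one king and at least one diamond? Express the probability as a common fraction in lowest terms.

There are C(52,6) = 20358520 possible draws.
By inclusion-exclusion on the complements, draws missing all kings or all diamonds: C(48,6) + C(39,6) − C(36,6) = 12271512 + 3262623 − 1947792 = 13586343.
So draws with at least one of each: 20358520 − 13586343 = 6772177, probability 6772177/20358520.

6772177/20358520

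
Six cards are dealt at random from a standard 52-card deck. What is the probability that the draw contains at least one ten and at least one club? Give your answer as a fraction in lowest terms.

6772177/20358520

There are C(52,6) = 20358520 possible draws.
By inclusion-exclusion on the complements, draws missing all tens or all clubs: C(48,6) + C(39,6) − C(36,6) = 12271512 + 3262623 − 1947792 = 13586343.
So draws with at least one of each: 20358520 − 13586343 = 6772177, probability 6772177/20358520.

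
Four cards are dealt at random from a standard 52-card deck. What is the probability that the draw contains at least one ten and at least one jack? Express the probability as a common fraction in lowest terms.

There are C(52,4) = 270725 possible draws.
By inclusion-exclusion on the complements, draws missing all tens or all jacks: C(48,4) + C(48,4) − C(44,4) = 194580 + 194580 − 135751 = 253409.
So draws with at least one of each: 270725 − 253409 = 17316, probability 17316/270725 = 1332/20825.

1332/20825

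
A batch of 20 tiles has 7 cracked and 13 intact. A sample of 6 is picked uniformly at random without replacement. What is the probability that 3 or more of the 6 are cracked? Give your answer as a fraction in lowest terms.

There are C(20,6) = 38760 ways to choose the 6.
Count the complement (fewer than 3 cracked): C(7,0)·C(13,6) + C(7,1)·C(13,5) + C(7,2)·C(13,4) = 1716 + 9009 + 15015 = 25740.
Probability = 1 − 25740/38760 = 13020/38760 = 217/646.

217/646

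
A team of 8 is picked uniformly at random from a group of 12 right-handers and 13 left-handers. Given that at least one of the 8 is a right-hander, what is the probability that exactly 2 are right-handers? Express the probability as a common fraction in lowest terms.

Work in counts. Selections with at least one right-hander: C(25,8) − C(13,8) = 1081575 − 1287 = 1080288.
Of those, selections where exactly 2 are right-handers: C(12,2)·C(13,6) = 66·1716 = 113256.
Conditional probability = 113256/1080288 = 13/124.

13/124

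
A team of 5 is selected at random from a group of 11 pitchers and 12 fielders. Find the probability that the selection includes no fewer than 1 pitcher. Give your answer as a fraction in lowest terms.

2987/3059

Total selections: C(23,5) = 33649.
The complement is all 5 are fielders: C(12,5) = 792.
Probability = 1 − 792/33649 = 32857/33649 = 2987/3059.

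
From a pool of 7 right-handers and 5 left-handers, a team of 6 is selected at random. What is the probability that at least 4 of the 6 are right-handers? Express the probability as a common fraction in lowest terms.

There are C(12,6) = 924 ways to choose the 6.
Favorable selections (at least 4 right-handers): C(7,4)·C(5,2) + C(7,5)·C(5,1) + C(7,6)·C(5,0) = 350 + 105 + 7 = 462.
Probability = 462/924 = 1/2.

1/2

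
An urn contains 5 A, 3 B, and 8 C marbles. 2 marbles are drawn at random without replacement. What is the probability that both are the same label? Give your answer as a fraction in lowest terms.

There are C(16,2) = 120 ways to draw 2 marbles.
All same label: C(5,2) + C(3,2) + C(8,2) = 10 + 3 + 28 = 41.
Probability = 41/120.

41/120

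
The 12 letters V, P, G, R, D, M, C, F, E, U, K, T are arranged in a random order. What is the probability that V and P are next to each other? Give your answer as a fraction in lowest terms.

1/6

There are 12! = 479001600 arrangements.
Treat V and P as a block: 11! arrangements of the blocks × 2 orders within the block = 2·39916800 = 79833600.
Probability = 79833600/479001600 = 1/6.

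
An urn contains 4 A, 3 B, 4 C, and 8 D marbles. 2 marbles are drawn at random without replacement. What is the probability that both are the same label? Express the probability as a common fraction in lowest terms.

There are C(19,2) = 171 ways to draw 2 marbles.
All same label: C(4,2) + C(3,2) + C(4,2) + C(8,2) = 6 + 3 + 6 + 28 = 43.
Probability = 43/171.

43/171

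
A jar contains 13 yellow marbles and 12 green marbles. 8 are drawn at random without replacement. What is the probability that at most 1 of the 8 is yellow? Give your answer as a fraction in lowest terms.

109/10925

Total selections: C(25,8) = 1081575.
Favorable selections (at most 1 yellow): C(13,0)·C(12,8) + C(13,1)·C(12,7) = 495 + 10296 = 10791.
Probability = 10791/1081575 = 109/10925.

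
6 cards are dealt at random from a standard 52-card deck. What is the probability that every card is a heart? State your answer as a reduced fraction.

There are C(52,6) = 20358520 possible 6-card hands.
Hands that are all hearts: C(13,6) = 1716.
Probability = 1716/20358520 = 33/391510.

33/391510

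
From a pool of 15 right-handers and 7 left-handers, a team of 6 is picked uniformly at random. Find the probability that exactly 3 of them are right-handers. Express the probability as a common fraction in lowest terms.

2275/10659

The sample space is all 6-subsets of the 22: C(22,6) = 74613.
Selections with exactly 3 right-handers: choose 3 of the 15 right-handers and 3 of the 7 left-handers, C(15,3)·C(7,3) = 455·35 = 15925.
Probability = 15925/74613 = 2275/10659.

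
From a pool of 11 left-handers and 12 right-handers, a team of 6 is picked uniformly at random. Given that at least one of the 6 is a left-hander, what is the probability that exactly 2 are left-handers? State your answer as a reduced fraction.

Work in counts. Selections with at least one left-hander: C(23,6) − C(12,6) = 100947 − 924 = 100023.
Of those, selections where exactly 2 are left-handers: C(11,2)·C(12,4) = 55·495 = 27225.
Conditional probability = 27225/100023 = 825/3031.

825/3031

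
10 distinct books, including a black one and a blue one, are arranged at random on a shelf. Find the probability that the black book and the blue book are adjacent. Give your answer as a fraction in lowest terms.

1/5

There are 10! = 3628800 arrangements.
Treat the black book and the blue book as a block: 9! arrangements of the blocks × 2 orders within the block = 2·362880 = 725760.
Probability = 725760/3628800 = 1/5.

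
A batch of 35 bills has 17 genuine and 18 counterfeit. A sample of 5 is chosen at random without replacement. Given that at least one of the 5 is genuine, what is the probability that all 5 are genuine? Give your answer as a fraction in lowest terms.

13/664

Work in counts. Selections with at least one genuine: C(35,5) − C(18,5) = 324632 − 8568 = 316064.
Of those, selections where all 5 are genuine: C(17,5) = 6188.
Conditional probability = 6188/316064 = 13/664.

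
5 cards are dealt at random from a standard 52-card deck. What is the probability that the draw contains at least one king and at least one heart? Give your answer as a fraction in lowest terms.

There are C(52,5) = 2598960 possible draws.
By inclusion-exclusion on the complements, draws missing all kings or all hearts: C(48,5) + C(39,5) − C(36,5) = 1712304 + 575757 − 376992 = 1911069.
So draws with at least one of each: 2598960 − 1911069 = 687891, probability 687891/2598960 = 229297/866320.

229297/866320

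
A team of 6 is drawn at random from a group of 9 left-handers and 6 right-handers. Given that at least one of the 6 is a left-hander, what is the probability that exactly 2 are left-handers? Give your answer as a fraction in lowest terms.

15/139

Work in counts. Selections with at least one left-hander: C(15,6) − C(6,6) = 5005 − 1 = 5004.
Of those, selections where exactly 2 are left-handers: C(9,2)·C(6,4) = 36·15 = 540.
Conditional probability = 540/5004 = 15/139.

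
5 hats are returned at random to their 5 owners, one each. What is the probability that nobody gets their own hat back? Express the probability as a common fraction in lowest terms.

11/30

There are 5! = 120 assignments.
By inclusion-exclusion, assignments with no fixed points: C(5,0)·5! − C(5,1)·4! + C(5,2)·3! − C(5,3)·2! + C(5,4)·1! − C(5,5)·0! = 44.
Probability = 44/120 = 11/30.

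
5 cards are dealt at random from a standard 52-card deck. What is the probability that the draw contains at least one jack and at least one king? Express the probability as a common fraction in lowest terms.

There are C(52,5) = 2598960 possible draws.
By inclusion-exclusion on the complements, draws missing all jacks or all kings: C(48,5) + C(48,5) − C(44,5) = 1712304 + 1712304 − 1086008 = 2338600.
So draws with at least one of each: 2598960 − 2338600 = 260360, probability 260360/2598960 = 6509/64974.

6509/64974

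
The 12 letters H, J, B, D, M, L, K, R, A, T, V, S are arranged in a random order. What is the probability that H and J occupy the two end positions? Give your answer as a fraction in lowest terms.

There are 12! = 479001600 arrangements.
Place H and J at the ends in 2 ways, arrange the remaining 10 in 10! = 3628800 ways: 2·3628800 = 7257600.
Probability = 7257600/479001600 = 1/66.

1/66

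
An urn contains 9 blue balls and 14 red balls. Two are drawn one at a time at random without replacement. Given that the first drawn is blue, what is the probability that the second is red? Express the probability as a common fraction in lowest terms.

After removing one blue, 22 remain: 8 blue and 14 red.
So the probability the next is red is 14/22 = 7/11.

7/11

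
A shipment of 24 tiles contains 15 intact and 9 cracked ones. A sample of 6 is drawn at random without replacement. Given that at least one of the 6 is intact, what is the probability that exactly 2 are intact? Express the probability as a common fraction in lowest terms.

945/9608

Work in counts. Selections with at least one intact: C(24,6) − C(9,6) = 134596 − 84 = 134512.
Of those, selections where exactly 2 are intact: C(15,2)·C(9,4) = 105·126 = 13230.
Conditional probability = 13230/134512 = 945/9608.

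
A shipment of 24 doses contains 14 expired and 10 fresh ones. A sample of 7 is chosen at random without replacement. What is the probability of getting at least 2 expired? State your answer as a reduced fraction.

There are C(24,7) = 346104 ways to choose the 7.
Favorable selections (at least 2 expired): C(14,2)·C(10,5) + C(14,3)·C(10,4) + C(14,4)·C(10,3) + C(14,5)·C(10,2) + C(14,6)·C(10,1) + C(14,7)·C(10,0) = 22932 + 76440 + 120120 + 90090 + 30030 + 3432 = 343044.
Probability = 343044/346104 = 9529/9614.

9529/9614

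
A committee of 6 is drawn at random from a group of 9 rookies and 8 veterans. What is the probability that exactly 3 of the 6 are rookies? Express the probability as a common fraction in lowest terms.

Total number of selections: C(17,6) = 12376.
Selections with exactly 3 rookies: choose 3 of the 9 rookies and 3 of the 8 veterans, C(9,3)·C(8,3) = 84·56 = 4704.
Probability = 4704/12376 = 84/221.

84/221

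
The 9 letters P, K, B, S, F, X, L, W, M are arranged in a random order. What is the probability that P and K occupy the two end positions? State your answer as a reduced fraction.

There are 9! = 362880 arrangements.
Place P and K at the ends in 2 ways, arrange the remaining 7 in 7! = 5040 ways: 2·5040 = 10080.
Probability = 10080/362880 = 1/36.

1/36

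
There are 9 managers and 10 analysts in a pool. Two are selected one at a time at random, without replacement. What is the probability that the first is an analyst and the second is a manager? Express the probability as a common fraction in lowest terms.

Multiply the conditional probabilities at each draw: 10/19 · 9/18 = 90/342 = 5/19.

5/19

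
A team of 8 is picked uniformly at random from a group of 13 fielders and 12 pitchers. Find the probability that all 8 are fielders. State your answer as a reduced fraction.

13/10925

There are C(25,8) = 1081575 possible selections.
Selections with all fielders: C(13,8) = 1287.
Probability = 1287/1081575 = 13/10925.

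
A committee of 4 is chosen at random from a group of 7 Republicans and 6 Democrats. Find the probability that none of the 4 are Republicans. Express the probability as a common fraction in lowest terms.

3/143

There are C(13,4) = 715 possible selections.
Selections with no Republicans (all Democrats): C(6,4) = 15.
Probability = 15/715 = 3/143.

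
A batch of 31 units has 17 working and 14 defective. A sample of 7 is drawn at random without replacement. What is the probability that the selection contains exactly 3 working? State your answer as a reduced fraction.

10472/40455

The sample space is all 7-subsets of the 31: C(31,7) = 2629575.
Selections with exactly 3 working: choose 3 of the 17 working and 4 of the 14 defective, C(17,3)·C(14,4) = 680·1001 = 680680.
Probability = 680680/2629575 = 10472/40455.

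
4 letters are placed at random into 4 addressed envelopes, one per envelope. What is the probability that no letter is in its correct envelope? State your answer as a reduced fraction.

There are 4! = 24 assignments.
By inclusion-exclusion, assignments with no fixed points: C(4,0)·4! − C(4,1)·3! + C(4,2)·2! − C(4,3)·1! + C(4,4)·0! = 9.
Probability = 9/24 = 3/8.

3/8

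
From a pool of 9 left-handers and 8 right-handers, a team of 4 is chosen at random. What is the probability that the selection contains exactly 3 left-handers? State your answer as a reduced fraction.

Total number of selections: C(17,4) = 2380.
Selections with exactly 3 left-handers: choose 3 of the 9 left-handers and 1 of the 8 right-handers, C(9,3)·C(8,1) = 84·8 = 672.
Probability = 672/2380 = 24/85.

24/85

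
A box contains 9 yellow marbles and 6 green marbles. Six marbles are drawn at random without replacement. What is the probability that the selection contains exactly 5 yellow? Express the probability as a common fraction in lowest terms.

108/715

Total number of selections: C(15,6) = 5005.
Selections with exactly 5 yellow: choose 5 of the 9 yellow and 1 of the 6 green, C(9,5)·C(6,1) = 126·6 = 756.
Probability = 756/5005 = 108/715.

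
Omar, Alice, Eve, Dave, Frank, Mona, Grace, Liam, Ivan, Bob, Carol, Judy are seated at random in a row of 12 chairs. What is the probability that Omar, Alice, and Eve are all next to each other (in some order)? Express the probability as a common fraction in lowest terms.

There are 12! = 479001600 arrangements.
Treat the three as one block: 10! placements × 3! orders within the block = 3628800·6 = 21772800.
Probability = 21772800/479001600 = 1/22.

1/22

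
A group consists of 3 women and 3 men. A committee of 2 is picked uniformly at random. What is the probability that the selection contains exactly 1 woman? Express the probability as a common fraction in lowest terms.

The sample space is all 2-subsets of the 6: C(6,2) = 15.
Selections with exactly 1 woman: choose 1 of the 3 women and 1 of the 3 men, C(3,1)·C(3,1) = 3·3 = 9.
Probability = 9/15 = 3/5.

3/5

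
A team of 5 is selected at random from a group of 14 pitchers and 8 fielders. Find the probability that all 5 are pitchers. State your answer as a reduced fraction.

13/171

There are C(22,5) = 26334 possible selections.
Selections with all pitchers: C(14,5) = 2002.
Probability = 2002/26334 = 13/171.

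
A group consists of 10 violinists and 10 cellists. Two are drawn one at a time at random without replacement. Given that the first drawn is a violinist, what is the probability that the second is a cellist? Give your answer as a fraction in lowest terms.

10/19

After removing one violinist, 19 remain: 9 violinists and 10 cellists.
So the probability the next is a cellist is 10/19.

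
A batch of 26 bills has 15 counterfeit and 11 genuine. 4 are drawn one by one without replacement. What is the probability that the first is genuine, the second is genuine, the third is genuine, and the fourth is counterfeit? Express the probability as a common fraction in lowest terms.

Multiply the conditional probabilities at each draw: 11/26 · 10/25 · 9/24 · 15/23 = 14850/358800 = 99/2392.

99/2392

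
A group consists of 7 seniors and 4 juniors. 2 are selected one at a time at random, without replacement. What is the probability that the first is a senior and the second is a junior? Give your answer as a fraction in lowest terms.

14/55

Multiply the conditional probabilities at each draw: 7/11 · 4/10 = 28/110 = 14/55.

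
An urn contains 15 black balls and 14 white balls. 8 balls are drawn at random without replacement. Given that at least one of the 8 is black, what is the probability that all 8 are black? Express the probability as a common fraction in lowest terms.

Work in counts. Selections with at least one black: C(29,8) − C(14,8) = 4292145 − 3003 = 4289142.
Of those, selections where all 8 are black: C(15,8) = 6435.
Conditional probability = 6435/4289142 = 15/9998.

15/9998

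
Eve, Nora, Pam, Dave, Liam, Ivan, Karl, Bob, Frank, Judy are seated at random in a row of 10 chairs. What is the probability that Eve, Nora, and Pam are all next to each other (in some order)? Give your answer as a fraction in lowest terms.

1/15

There are 10! = 3628800 arrangements.
Treat the three as one block: 8! placements × 3! orders within the block = 40320·6 = 241920.
Probability = 241920/3628800 = 1/15.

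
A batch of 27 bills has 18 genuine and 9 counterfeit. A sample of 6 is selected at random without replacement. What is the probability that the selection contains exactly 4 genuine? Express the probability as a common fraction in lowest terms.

1224/3289

There are C(27,6) = 296010 ways to choose 6 from 27.
Selections with exactly 4 genuine: choose 4 of the 18 genuine and 2 of the 9 counterfeit, C(18,4)·C(9,2) = 3060·36 = 110160.
Probability = 110160/296010 = 1224/3289.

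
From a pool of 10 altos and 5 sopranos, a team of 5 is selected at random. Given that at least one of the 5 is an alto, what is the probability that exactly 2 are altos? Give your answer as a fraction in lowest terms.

225/1501

Work in counts. Selections with at least one alto: C(15,5) − C(5,5) = 3003 − 1 = 3002.
Of those, selections where exactly 2 are altos: C(10,2)·C(5,3) = 45·10 = 450.
Conditional probability = 450/3002 = 225/1501.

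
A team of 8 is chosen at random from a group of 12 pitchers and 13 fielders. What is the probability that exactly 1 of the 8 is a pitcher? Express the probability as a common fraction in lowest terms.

The sample space is all 8-subsets of the 25: C(25,8) = 1081575.
Selections with exactly 1 pitcher: choose 1 of the 12 pitchers and 7 of the 13 fielders, C(12,1)·C(13,7) = 12·1716 = 20592.
Probability = 20592/1081575 = 208/10925.

208/10925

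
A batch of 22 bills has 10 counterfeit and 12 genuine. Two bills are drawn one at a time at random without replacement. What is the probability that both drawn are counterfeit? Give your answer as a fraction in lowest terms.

Multiply the conditional probabilities at each draw: 10/22 · 9/21 = 90/462 = 15/77.

15/77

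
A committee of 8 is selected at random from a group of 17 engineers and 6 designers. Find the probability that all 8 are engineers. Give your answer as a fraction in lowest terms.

There are C(23,8) = 490314 possible selections.
Selections with all engineers: C(17,8) = 24310.
Probability = 24310/490314 = 65/1311.

65/1311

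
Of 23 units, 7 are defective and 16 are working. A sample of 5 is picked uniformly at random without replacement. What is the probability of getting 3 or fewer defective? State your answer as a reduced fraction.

Total selections: C(23,5) = 33649.
Count the complement (more than 3 defective): C(7,4)·C(16,1) + C(7,5)·C(16,0) = 560 + 21 = 581.
Probability = 1 − 581/33649 = 33068/33649 = 4724/4807.

4724/4807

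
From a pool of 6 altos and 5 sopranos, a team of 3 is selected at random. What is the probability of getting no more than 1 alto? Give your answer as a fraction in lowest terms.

There are C(11,3) = 165 ways to choose the 3.
Favorable selections (no more than 1 alto): C(6,0)·C(5,3) + C(6,1)·C(5,2) = 10 + 60 = 70.
Probability = 70/165 = 14/33.

14/33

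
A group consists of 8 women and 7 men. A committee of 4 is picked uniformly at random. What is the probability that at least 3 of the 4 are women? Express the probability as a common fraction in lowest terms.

22/65

Total selections: C(15,4) = 1365.
Favorable selections (at least 3 women): C(8,3)·C(7,1) + C(8,4)·C(7,0) = 392 + 70 = 462.
Probability = 462/1365 = 22/65.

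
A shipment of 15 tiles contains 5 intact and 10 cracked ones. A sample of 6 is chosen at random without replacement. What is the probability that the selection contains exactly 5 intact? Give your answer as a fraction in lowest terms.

2/1001

The sample space is all 6-subsets of the 15: C(15,6) = 5005.
Selections with exactly 5 intact: choose 5 of the 5 intact and 1 of the 10 cracked, C(5,5)·C(10,1) = 1·10 = 10.
Probability = 10/5005 = 2/1001.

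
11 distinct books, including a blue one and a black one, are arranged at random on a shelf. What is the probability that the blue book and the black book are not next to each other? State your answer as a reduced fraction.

There are 11! = 39916800 arrangements.
Arrangements with the blue book and the black book adjacent: 2·10! = 7257600.
So not adjacent: 39916800 − 7257600 = 32659200, probability 32659200/39916800 = 9/11.

9/11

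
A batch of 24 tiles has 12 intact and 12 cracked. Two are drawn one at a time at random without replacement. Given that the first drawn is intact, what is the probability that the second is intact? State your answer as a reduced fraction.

11/23

After removing one intact, 23 remain: 11 intact and 12 cracked.
So the probability the next is intact is 11/23.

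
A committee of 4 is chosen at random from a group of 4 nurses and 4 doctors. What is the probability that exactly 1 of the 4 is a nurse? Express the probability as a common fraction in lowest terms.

Total number of selections: C(8,4) = 70.
Selections with exactly 1 nurse: choose 1 of the 4 nurses and 3 of the 4 doctors, C(4,1)·C(4,3) = 4·4 = 16.
Probability = 16/70 = 8/35.

8/35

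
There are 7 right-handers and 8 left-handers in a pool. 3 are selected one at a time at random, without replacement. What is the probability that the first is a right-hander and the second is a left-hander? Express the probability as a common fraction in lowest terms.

4/15

Multiply the conditional probabilities at each draw: 7/15 · 8/14 = 56/210 = 4/15.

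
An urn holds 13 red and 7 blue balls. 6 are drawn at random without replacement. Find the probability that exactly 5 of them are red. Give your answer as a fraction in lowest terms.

3003/12920

There are C(20,6) = 38760 ways to choose 6 from 20.
Selections with exactly 5 red: choose 5 of the 13 red and 1 of the 7 blue, C(13,5)·C(7,1) = 1287·7 = 9009.
Probability = 9009/38760 = 3003/12920.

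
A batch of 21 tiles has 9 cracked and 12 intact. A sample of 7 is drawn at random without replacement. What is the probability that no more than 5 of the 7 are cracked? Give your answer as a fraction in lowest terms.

3201/3230

There are C(21,7) = 116280 ways to choose the 7.
Count the complement (more than 5 cracked): C(9,6)·C(12,1) + C(9,7)·C(12,0) = 1008 + 36 = 1044.
Probability = 1 − 1044/116280 = 115236/116280 = 3201/3230.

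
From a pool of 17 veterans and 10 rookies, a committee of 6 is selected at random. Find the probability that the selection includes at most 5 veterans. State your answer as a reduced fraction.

10909/11385

Total selections: C(27,6) = 296010.
Favorable selections (at most 5 veterans): C(17,0)·C(10,6) + C(17,1)·C(10,5) + C(17,2)·C(10,4) + C(17,3)·C(10,3) + C(17,4)·C(10,2) + C(17,5)·C(10,1) = 210 + 4284 + 28560 + 81600 + 107100 + 61880 = 283634.
Probability = 283634/296010 = 10909/11385.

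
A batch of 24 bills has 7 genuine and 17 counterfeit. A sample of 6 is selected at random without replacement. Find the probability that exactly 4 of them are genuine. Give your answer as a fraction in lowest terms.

170/4807

Total number of selections: C(24,6) = 134596.
Selections with exactly 4 genuine: choose 4 of the 7 genuine and 2 of the 17 counterfeit, C(7,4)·C(17,2) = 35·136 = 4760.
Probability = 4760/134596 = 170/4807.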